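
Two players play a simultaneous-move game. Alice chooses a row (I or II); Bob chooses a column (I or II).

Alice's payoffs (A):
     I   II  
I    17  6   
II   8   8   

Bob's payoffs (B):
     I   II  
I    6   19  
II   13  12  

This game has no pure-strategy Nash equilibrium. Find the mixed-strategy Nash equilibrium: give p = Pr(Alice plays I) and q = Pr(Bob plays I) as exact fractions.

In a mixed NE each player is indifferent between their pure strategies, so the opponent's mix sets the indifference.
Bob indifferent between I and II: p·6 + (1−p)·13 = p·19 + (1−p)·12 ⟹ 13 + (-7)p = 12 + 7p ⟹ p = 1/14.
Alice indifferent between I and II: q·17 + (1−q)·6 = q·8 + (1−q)·8 ⟹ 6 + 11q = 8 + 0q ⟹ q = 2/11.

p = 1/14, q = 2/11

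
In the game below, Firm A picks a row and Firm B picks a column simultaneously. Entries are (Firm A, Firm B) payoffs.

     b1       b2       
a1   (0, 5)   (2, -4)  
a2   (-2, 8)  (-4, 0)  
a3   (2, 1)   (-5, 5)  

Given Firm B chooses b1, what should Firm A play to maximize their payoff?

a3

With Firm B fixed at b1, Firm A's payoffs are: a1 → 0, a2 → -2, a3 → 2.
The maximum is 2, achieved by a3.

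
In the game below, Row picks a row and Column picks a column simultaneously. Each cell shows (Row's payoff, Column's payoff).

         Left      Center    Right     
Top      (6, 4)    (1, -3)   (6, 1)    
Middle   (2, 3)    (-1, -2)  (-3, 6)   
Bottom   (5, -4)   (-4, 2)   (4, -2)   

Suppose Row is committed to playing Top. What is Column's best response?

Left

With Row fixed at Top, Column's payoffs are: Left → 4, Center → -3, Right → 1.
The maximum is 4, achieved by Left.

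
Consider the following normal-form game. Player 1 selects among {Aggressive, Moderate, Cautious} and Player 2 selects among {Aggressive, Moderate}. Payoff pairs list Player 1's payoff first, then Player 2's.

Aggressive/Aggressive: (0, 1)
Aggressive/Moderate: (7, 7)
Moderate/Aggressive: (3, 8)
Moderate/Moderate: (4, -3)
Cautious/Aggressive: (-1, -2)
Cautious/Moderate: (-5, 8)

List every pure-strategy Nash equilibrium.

Find each player's best response to every opponent strategy; NE are the intersections.
Player 1's best responses — vs Aggressive: Moderate (payoff 3); vs Moderate: Aggressive (payoff 7).
Player 2's best responses — vs Aggressive: Moderate (payoff 7); vs Moderate: Aggressive (payoff 8); vs Cautious: Moderate (payoff 8).
Mutual best responses occur at (Aggressive, Moderate) and (Moderate, Aggressive); at each, neither player gains by switching.

(Aggressive, Moderate) and (Moderate, Aggressive)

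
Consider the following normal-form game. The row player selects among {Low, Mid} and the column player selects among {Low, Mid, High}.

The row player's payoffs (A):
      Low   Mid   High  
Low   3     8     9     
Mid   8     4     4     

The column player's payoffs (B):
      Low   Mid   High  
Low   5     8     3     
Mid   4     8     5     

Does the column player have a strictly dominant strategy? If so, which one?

Check whether one of the column player's strategies beats all alternatives regardless of what the opponent does.
Mid strictly dominates: vs Low: 8 > each of {5, 3}; vs Mid: 8 > each of {4, 5}.

Mid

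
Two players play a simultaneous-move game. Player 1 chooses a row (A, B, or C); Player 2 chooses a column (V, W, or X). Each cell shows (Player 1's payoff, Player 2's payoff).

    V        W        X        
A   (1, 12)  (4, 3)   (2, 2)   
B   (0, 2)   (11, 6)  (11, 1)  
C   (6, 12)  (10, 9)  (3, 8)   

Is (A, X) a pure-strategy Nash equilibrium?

No

Holding Player 2 at X: Player 1 gets 2 from A but could get 11 by switching to B. Player 1 has a profitable deviation.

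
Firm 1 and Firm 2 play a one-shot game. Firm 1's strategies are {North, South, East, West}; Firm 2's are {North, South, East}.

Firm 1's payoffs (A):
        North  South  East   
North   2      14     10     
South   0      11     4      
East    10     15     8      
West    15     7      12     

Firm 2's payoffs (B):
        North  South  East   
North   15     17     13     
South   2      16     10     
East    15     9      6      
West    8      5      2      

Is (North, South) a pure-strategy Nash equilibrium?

Holding Firm 2 at South: Firm 1 gets 14 from North but could get 15 by switching to East. Firm 1 has a profitable deviation.

No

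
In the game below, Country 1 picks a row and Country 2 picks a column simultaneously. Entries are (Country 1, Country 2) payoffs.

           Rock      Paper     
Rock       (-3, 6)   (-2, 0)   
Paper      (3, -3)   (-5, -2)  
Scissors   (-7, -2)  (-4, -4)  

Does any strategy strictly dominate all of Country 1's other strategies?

A strategy is strictly dominant if it gives Country 1 a strictly higher payoff than every other strategy, against every choice by the opponent.
Rock is not dominant: against Rock, Paper gives 3 > -3.
Paper is not dominant: against Paper, Rock gives -2 > -5.
Scissors is not dominant: against Rock, Rock gives -3 > -7.
No single strategy is best against every opponent action.

No strictly dominant strategy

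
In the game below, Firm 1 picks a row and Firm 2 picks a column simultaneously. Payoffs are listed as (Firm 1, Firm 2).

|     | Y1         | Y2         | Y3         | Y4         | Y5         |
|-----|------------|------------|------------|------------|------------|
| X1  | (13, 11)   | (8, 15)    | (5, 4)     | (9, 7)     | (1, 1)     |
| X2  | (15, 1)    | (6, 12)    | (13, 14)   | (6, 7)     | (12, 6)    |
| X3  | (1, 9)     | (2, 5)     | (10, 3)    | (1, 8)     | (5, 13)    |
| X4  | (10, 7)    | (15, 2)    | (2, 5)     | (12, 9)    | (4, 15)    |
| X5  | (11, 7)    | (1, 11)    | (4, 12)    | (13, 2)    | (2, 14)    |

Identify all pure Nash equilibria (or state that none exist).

(X2, Y3)

Find each player's best response to every opponent strategy; NE are the intersections.
Firm 1's best responses — vs Y1: X2 (payoff 15); vs Y2: X4 (payoff 15); vs Y3: X2 (payoff 13); vs Y4: X5 (payoff 13); vs Y5: X2 (payoff 12).
Firm 2's best responses — vs X1: Y2 (payoff 15); vs X2: Y3 (payoff 14); vs X3: Y5 (payoff 13); vs X4: Y5 (payoff 15); vs X5: Y5 (payoff 14).
The only mutual best response is (X2, Y3); neither player gains by switching there.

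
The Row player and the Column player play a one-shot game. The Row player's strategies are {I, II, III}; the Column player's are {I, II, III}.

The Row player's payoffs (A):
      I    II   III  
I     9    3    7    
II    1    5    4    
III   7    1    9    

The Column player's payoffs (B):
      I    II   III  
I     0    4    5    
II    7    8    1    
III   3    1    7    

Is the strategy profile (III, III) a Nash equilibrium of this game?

Holding the Column player at III: the Row player gets 9 from III, versus 7 from I, 4 from II. No profitable deviation for the Row player.
Holding the Row player at III: the Column player gets 7 from III, versus 3 from I, 1 from II. No profitable deviation for the Column player either.

Yes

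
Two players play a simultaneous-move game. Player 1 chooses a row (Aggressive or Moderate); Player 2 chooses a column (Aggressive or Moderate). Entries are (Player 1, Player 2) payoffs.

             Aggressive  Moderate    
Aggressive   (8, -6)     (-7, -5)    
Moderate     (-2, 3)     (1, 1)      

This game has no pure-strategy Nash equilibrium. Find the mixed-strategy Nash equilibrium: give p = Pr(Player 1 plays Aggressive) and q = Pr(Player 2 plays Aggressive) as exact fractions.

Each player's mixing probability is pinned down by making the *other* player indifferent.
Player 2 indifferent between Aggressive and Moderate: p·(-6) + (1−p)·3 = p·(-5) + (1−p)·1 ⟹ 3 + (-9)p = 1 + (-6)p ⟹ p = 2/3.
Player 1 indifferent between Aggressive and Moderate: q·8 + (1−q)·(-7) = q·(-2) + (1−q)·1 ⟹ (-7) + 15q = 1 + (-3)q ⟹ q = 4/9.

p = 2/3, q = 4/9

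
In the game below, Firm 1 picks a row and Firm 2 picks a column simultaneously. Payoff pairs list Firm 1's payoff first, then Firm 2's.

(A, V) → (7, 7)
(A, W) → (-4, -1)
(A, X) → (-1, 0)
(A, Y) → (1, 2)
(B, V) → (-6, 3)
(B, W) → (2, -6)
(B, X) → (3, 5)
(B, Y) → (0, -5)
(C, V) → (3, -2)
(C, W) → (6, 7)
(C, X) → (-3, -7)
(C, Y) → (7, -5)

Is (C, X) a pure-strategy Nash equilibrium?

No

Holding Firm 2 at X: Firm 1 gets -3 from C but could get 3 by switching to B. Firm 1 has a profitable deviation.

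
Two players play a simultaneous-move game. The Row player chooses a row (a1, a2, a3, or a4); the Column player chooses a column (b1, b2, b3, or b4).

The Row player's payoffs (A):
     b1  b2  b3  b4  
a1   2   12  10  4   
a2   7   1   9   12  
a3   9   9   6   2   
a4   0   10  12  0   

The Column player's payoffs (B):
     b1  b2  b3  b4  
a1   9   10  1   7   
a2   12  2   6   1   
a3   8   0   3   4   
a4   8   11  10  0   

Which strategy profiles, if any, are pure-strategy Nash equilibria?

(a1, b2) and (a3, b1)

Find each player's best response to every opponent strategy; NE are the intersections.
The Row player's best responses — vs b1: a3 (payoff 9); vs b2: a1 (payoff 12); vs b3: a4 (payoff 12); vs b4: a2 (payoff 12).
The Column player's best responses — vs a1: b2 (payoff 10); vs a2: b1 (payoff 12); vs a3: b1 (payoff 8); vs a4: b2 (payoff 11).
Mutual best responses occur at (a1, b2) and (a3, b1); at each, neither player gains by switching.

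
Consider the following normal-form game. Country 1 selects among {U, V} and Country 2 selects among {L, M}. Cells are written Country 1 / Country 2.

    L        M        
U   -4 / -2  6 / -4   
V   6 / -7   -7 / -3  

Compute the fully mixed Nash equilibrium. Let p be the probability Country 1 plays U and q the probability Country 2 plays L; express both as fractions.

p = 2/3, q = 13/23

In a mixed NE each player is indifferent between their pure strategies, so the opponent's mix sets the indifference.
Country 2 indifferent between L and M: p·(-2) + (1−p)·(-7) = p·(-4) + (1−p)·(-3) ⟹ (-7) + 5p = (-3) + (-1)p ⟹ p = 2/3.
Country 1 indifferent between U and V: q·(-4) + (1−q)·6 = q·6 + (1−q)·(-7) ⟹ 6 + (-10)q = (-7) + 13q ⟹ q = 13/23.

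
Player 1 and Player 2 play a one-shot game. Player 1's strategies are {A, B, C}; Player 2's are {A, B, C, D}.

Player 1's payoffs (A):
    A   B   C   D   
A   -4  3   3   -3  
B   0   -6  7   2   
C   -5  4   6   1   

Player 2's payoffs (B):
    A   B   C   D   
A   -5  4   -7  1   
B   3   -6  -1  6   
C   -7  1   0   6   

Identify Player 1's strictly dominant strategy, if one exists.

A strategy is strictly dominant if it gives Player 1 a strictly higher payoff than every other strategy, against every choice by the opponent.
A is not dominant: against A, B gives 0 > -4.
B is not dominant: against B, A gives 3 > -6.
C is not dominant: against A, A gives -4 > -5.
No single strategy is best against every opponent action.

None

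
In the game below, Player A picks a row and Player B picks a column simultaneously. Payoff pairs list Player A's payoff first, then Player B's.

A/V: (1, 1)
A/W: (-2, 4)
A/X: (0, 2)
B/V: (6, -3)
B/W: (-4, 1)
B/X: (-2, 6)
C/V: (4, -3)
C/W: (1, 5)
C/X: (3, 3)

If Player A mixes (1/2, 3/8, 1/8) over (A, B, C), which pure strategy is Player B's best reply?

Player B's best reply maximizes expected payoff against the mix.
V: (1/2)·1 + (3/8)·(-3) + (1/8)·(-3) = -1
W: (1/2)·4 + (3/8)·1 + (1/8)·5 = 3
X: (1/2)·2 + (3/8)·6 + (1/8)·3 = 29/8
Highest expected payoff is 29/8, from X.

X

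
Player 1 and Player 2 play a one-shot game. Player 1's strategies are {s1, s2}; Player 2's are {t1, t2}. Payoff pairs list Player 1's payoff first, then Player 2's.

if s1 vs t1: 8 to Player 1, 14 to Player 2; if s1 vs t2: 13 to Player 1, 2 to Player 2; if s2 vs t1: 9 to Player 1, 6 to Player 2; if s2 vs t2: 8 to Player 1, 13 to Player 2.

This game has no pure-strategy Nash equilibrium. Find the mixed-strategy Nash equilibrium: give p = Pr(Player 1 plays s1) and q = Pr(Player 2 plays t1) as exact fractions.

Each player's mixing probability is pinned down by making the *other* player indifferent.
Player 2 indifferent between t1 and t2: p·14 + (1−p)·6 = p·2 + (1−p)·13 ⟹ 6 + 8p = 13 + (-11)p ⟹ p = 7/19.
Player 1 indifferent between s1 and s2: q·8 + (1−q)·13 = q·9 + (1−q)·8 ⟹ 13 + (-5)q = 8 + 1q ⟹ q = 5/6.

p = 7/19, q = 5/6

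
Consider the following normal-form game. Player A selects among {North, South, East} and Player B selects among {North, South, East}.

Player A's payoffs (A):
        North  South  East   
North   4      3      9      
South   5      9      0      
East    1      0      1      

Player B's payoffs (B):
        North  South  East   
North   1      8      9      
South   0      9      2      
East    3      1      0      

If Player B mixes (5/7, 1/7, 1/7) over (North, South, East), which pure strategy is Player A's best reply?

Player A's best reply maximizes expected payoff against the mix.
North: (5/7)·4 + (1/7)·3 + (1/7)·9 = 32/7
South: (5/7)·5 + (1/7)·9 + (1/7)·0 = 34/7
East: (5/7)·1 + (1/7)·0 + (1/7)·1 = 6/7
Highest expected payoff is 34/7, from South.

South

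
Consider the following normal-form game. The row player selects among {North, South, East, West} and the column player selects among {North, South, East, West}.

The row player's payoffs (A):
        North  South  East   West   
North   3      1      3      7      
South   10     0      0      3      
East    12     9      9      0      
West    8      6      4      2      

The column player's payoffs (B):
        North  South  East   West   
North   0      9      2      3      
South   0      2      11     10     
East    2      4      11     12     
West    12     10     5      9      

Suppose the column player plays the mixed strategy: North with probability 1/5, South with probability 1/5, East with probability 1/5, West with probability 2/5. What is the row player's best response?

The row player's best reply maximizes expected payoff against the mix.
North: (1/5)·3 + (1/5)·1 + (1/5)·3 + (2/5)·7 = 21/5
South: (1/5)·10 + (1/5)·0 + (1/5)·0 + (2/5)·3 = 16/5
East: (1/5)·12 + (1/5)·9 + (1/5)·9 + (2/5)·0 = 6
West: (1/5)·8 + (1/5)·6 + (1/5)·4 + (2/5)·2 = 22/5
Highest expected payoff is 6, from East.

East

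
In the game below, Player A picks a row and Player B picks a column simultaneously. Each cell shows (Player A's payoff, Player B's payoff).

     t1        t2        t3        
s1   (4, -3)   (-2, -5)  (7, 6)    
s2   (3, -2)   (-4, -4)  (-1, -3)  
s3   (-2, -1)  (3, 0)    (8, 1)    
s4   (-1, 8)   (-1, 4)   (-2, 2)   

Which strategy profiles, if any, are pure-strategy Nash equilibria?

Check mutual best responses: a cell is a NE iff neither player can gain by unilaterally deviating.
Player A's best responses — vs t1: s1 (payoff 4); vs t2: s3 (payoff 3); vs t3: s3 (payoff 8).
Player B's best responses — vs s1: t3 (payoff 6); vs s2: t1 (payoff -2); vs s3: t3 (payoff 1); vs s4: t1 (payoff 8).
The only mutual best response is (s3, t3); neither player gains by switching there.

(s3, t3)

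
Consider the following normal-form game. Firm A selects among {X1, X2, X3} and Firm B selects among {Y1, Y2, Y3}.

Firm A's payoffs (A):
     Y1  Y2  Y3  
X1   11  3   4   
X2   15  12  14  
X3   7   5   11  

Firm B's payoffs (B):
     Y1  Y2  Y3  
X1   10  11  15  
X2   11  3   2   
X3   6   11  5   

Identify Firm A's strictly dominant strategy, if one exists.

X2

Check whether one of Firm A's strategies beats all alternatives regardless of what the opponent does.
X2 strictly dominates: vs Y1: 15 > each of {11, 7}; vs Y2: 12 > each of {3, 5}; vs Y3: 14 > each of {4, 11}.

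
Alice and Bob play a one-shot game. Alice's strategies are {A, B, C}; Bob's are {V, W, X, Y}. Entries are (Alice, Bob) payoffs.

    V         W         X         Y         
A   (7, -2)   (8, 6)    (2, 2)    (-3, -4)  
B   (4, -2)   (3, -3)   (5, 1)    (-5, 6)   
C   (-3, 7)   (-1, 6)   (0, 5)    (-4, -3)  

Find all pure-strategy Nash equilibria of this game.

Check mutual best responses: a cell is a NE iff neither player can gain by unilaterally deviating.
Alice's best responses — vs V: A (payoff 7); vs W: A (payoff 8); vs X: B (payoff 5); vs Y: A (payoff -3).
Bob's best responses — vs A: W (payoff 6); vs B: Y (payoff 6); vs C: V (payoff 7).
The only mutual best response is (A, W); neither player gains by switching there.

(A, W)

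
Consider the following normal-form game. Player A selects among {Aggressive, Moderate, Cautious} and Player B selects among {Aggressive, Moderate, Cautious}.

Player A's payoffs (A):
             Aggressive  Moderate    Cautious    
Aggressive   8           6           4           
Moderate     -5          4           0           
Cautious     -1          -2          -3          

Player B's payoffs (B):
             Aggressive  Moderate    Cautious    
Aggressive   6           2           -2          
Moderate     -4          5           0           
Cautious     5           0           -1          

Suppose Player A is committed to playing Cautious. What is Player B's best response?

Aggressive

With Player A fixed at Cautious, Player B's payoffs are: Aggressive → 5, Moderate → 0, Cautious → -1.
The maximum is 5, achieved by Aggressive.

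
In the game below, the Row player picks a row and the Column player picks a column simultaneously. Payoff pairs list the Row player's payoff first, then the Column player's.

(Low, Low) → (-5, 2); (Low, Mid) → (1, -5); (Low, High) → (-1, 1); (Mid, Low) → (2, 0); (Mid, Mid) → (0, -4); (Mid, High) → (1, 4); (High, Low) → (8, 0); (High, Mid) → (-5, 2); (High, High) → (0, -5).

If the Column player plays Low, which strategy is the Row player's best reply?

High

With the Column player fixed at Low, the Row player's payoffs are: Low → -5, Mid → 2, High → 8.
The maximum is 8, achieved by High.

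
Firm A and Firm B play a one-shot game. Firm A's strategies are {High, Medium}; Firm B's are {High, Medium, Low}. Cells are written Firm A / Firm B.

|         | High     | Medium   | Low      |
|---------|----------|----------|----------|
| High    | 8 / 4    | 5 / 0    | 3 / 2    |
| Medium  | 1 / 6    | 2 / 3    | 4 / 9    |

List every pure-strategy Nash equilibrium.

(High, High) and (Medium, Low)

Find each player's best response to every opponent strategy; NE are the intersections.
Firm A's best responses — vs High: High (payoff 8); vs Medium: High (payoff 5); vs Low: Medium (payoff 4).
Firm B's best responses — vs High: High (payoff 4); vs Medium: Low (payoff 9).
Mutual best responses occur at (High, High) and (Medium, Low); at each, neither player gains by switching.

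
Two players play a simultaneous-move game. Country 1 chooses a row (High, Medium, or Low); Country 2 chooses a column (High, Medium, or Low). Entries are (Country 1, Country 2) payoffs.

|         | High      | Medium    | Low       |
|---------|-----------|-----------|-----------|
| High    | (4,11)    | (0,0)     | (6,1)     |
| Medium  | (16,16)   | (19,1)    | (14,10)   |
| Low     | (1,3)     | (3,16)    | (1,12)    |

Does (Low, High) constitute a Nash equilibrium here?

No

Holding Country 2 at High: Country 1 gets 1 from Low but could get 16 by switching to Medium. Country 1 has a profitable deviation.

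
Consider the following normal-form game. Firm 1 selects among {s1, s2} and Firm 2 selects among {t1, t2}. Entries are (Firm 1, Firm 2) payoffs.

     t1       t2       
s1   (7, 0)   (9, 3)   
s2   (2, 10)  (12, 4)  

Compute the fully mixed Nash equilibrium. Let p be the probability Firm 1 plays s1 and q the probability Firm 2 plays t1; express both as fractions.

p = 2/3, q = 3/8

Each player's mixing probability is pinned down by making the *other* player indifferent.
Firm 2 indifferent between t1 and t2: p·0 + (1−p)·10 = p·3 + (1−p)·4 ⟹ 10 + (-10)p = 4 + (-1)p ⟹ p = 2/3.
Firm 1 indifferent between s1 and s2: q·7 + (1−q)·9 = q·2 + (1−q)·12 ⟹ 9 + (-2)q = 12 + (-10)q ⟹ q = 3/8.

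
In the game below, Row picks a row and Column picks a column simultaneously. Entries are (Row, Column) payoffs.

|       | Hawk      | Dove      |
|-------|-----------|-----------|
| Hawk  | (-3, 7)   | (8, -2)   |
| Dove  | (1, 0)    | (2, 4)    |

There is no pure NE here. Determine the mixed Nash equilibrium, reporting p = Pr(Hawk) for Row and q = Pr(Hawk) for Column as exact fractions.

Each player's mixing probability is pinned down by making the *other* player indifferent.
Column indifferent between Hawk and Dove: p·7 + (1−p)·0 = p·(-2) + (1−p)·4 ⟹ 0 + 7p = 4 + (-6)p ⟹ p = 4/13.
Row indifferent between Hawk and Dove: q·(-3) + (1−q)·8 = q·1 + (1−q)·2 ⟹ 8 + (-11)q = 2 + (-1)q ⟹ q = 3/5.

p = 4/13, q = 3/5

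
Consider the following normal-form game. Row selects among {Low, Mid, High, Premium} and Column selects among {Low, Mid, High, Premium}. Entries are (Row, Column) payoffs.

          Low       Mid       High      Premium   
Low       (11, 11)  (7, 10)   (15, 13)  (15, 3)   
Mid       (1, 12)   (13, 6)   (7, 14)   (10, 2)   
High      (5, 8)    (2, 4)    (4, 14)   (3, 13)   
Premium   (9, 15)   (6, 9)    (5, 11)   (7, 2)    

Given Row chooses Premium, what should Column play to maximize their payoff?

Low

With Row fixed at Premium, Column's payoffs are: Low → 15, Mid → 9, High → 11, Premium → 2.
The maximum is 15, achieved by Low.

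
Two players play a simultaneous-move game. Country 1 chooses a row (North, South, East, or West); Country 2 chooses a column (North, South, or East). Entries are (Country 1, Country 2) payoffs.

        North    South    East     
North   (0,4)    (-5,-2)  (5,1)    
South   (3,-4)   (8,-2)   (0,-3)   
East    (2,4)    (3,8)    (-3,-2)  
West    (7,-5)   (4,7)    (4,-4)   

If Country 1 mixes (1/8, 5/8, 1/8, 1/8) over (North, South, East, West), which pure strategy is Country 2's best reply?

South

Compute Country 2's expected payoff from each pure strategy against the given mix.
North: (1/8)·4 + (5/8)·(-4) + (1/8)·4 + (1/8)·(-5) = -17/8
South: (1/8)·(-2) + (5/8)·(-2) + (1/8)·8 + (1/8)·7 = 3/8
East: (1/8)·1 + (5/8)·(-3) + (1/8)·(-2) + (1/8)·(-4) = -5/2
Highest expected payoff is 3/8, from South.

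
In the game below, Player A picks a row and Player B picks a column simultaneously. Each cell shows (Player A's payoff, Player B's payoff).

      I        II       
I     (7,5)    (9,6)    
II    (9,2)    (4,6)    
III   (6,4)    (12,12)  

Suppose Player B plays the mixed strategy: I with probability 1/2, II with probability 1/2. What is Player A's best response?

Compute Player A's expected payoff from each pure strategy against the given mix.
I: (1/2)·7 + (1/2)·9 = 8
II: (1/2)·9 + (1/2)·4 = 13/2
III: (1/2)·6 + (1/2)·12 = 9
Highest expected payoff is 9, from III.

III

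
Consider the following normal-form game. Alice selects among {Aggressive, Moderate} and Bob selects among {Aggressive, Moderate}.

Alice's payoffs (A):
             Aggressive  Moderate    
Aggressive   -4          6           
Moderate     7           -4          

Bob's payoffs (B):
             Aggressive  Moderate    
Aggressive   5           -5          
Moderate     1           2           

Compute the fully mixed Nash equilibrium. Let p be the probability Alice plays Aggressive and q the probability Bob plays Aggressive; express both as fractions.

p = 1/11, q = 10/21

Each player's mixing probability is pinned down by making the *other* player indifferent.
Bob indifferent between Aggressive and Moderate: p·5 + (1−p)·1 = p·(-5) + (1−p)·2 ⟹ 1 + 4p = 2 + (-7)p ⟹ p = 1/11.
Alice indifferent between Aggressive and Moderate: q·(-4) + (1−q)·6 = q·7 + (1−q)·(-4) ⟹ 6 + (-10)q = (-4) + 11q ⟹ q = 10/21.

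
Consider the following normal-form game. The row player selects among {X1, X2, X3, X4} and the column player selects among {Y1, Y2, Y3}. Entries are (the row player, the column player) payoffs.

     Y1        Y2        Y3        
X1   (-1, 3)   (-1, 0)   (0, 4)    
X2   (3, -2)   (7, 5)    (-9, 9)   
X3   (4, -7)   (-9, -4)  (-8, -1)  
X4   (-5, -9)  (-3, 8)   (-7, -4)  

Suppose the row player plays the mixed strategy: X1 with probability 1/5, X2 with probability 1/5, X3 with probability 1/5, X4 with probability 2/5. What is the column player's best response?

Y2

The column player's best reply maximizes expected payoff against the mix.
Y1: (1/5)·3 + (1/5)·(-2) + (1/5)·(-7) + (2/5)·(-9) = -24/5
Y2: (1/5)·0 + (1/5)·5 + (1/5)·(-4) + (2/5)·8 = 17/5
Y3: (1/5)·4 + (1/5)·9 + (1/5)·(-1) + (2/5)·(-4) = 4/5
Highest expected payoff is 17/5, from Y2.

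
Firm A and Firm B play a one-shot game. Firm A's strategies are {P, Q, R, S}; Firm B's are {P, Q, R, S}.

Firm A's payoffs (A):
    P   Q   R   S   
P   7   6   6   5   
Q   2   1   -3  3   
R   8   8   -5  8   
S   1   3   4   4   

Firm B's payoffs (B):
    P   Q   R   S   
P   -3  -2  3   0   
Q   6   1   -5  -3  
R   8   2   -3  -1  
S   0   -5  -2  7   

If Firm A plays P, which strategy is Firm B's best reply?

R

With Firm A fixed at P, Firm B's payoffs are: P → -3, Q → -2, R → 3, S → 0.
The maximum is 3, achieved by R.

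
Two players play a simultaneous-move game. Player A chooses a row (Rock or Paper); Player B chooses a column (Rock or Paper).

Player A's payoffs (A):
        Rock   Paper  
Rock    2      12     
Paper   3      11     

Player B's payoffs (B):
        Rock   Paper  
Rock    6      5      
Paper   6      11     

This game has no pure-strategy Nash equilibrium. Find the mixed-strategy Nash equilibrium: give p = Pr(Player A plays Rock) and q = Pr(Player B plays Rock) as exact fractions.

p = 5/6, q = 1/2

Each player's mixing probability is pinned down by making the *other* player indifferent.
Player B indifferent between Rock and Paper: p·6 + (1−p)·6 = p·5 + (1−p)·11 ⟹ 6 + 0p = 11 + (-6)p ⟹ p = 5/6.
Player A indifferent between Rock and Paper: q·2 + (1−q)·12 = q·3 + (1−q)·11 ⟹ 12 + (-10)q = 11 + (-8)q ⟹ q = 1/2.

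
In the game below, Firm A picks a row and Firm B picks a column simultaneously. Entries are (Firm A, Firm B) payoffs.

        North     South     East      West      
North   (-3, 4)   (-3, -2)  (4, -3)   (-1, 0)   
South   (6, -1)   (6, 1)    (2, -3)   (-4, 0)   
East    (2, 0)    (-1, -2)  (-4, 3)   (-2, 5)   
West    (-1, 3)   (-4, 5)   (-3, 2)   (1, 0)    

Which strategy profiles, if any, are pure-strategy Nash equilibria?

(South, South)

Find each player's best response to every opponent strategy; NE are the intersections.
Firm A's best responses — vs North: South (payoff 6); vs South: South (payoff 6); vs East: North (payoff 4); vs West: West (payoff 1).
Firm B's best responses — vs North: North (payoff 4); vs South: South (payoff 1); vs East: West (payoff 5); vs West: South (payoff 5).
The only mutual best response is (South, South); neither player gains by switching there.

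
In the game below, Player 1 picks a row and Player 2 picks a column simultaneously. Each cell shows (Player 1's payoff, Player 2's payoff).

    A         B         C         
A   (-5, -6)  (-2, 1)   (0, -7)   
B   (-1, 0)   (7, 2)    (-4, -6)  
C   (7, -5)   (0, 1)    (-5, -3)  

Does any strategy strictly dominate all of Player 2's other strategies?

A strategy is strictly dominant if it gives Player 2 a strictly higher payoff than every other strategy, against every choice by the opponent.
B strictly dominates: vs A: 1 > each of {-6, -7}; vs B: 2 > each of {0, -6}; vs C: 1 > each of {-5, -3}.

B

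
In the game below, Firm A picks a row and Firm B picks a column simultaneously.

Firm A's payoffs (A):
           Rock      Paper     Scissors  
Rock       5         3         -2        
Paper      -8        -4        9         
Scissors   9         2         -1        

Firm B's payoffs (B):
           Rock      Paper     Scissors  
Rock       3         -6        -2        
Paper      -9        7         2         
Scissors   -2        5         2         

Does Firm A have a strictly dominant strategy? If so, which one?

A strategy is strictly dominant if it gives Firm A a strictly higher payoff than every other strategy, against every choice by the opponent.
Rock is not dominant: against Rock, Scissors gives 9 > 5.
Paper is not dominant: against Rock, Rock gives 5 > -8.
Scissors is not dominant: against Paper, Rock gives 3 > 2.
No single strategy is best against every opponent action.

No strictly dominant strategy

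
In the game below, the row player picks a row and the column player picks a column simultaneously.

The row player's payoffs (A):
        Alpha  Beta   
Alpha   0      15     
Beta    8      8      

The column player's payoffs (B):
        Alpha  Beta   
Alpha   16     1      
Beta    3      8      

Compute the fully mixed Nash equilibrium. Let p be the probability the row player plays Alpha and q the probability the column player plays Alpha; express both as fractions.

p = 1/4, q = 7/15

In a mixed NE each player is indifferent between their pure strategies, so the opponent's mix sets the indifference.
The column player indifferent between Alpha and Beta: p·16 + (1−p)·3 = p·1 + (1−p)·8 ⟹ 3 + 13p = 8 + (-7)p ⟹ p = 1/4.
The row player indifferent between Alpha and Beta: q·0 + (1−q)·15 = q·8 + (1−q)·8 ⟹ 15 + (-15)q = 8 + 0q ⟹ q = 7/15.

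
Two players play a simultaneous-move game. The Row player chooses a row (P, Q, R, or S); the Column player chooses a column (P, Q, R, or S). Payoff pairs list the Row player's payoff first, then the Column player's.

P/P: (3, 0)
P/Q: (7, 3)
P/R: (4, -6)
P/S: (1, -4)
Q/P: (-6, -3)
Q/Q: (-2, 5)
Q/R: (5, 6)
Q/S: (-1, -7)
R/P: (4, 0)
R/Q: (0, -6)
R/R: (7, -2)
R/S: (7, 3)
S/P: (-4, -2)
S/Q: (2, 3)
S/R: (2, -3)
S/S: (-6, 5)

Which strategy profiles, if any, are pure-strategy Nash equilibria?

A profile is a Nash equilibrium when each player is best-responding to the other.
The Row player's best responses — vs P: R (payoff 4); vs Q: P (payoff 7); vs R: R (payoff 7); vs S: R (payoff 7).
The Column player's best responses — vs P: Q (payoff 3); vs Q: R (payoff 6); vs R: S (payoff 3); vs S: S (payoff 5).
Mutual best responses occur at (P, Q) and (R, S); at each, neither player gains by switching.

(P, Q) and (R, S)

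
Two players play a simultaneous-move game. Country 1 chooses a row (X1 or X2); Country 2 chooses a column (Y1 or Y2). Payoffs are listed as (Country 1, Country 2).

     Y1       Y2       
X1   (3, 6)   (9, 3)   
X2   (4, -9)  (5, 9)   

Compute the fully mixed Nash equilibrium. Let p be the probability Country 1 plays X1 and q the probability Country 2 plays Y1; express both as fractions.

Each player's mixing probability is pinned down by making the *other* player indifferent.
Country 2 indifferent between Y1 and Y2: p·6 + (1−p)·(-9) = p·3 + (1−p)·9 ⟹ (-9) + 15p = 9 + (-6)p ⟹ p = 6/7.
Country 1 indifferent between X1 and X2: q·3 + (1−q)·9 = q·4 + (1−q)·5 ⟹ 9 + (-6)q = 5 + (-1)q ⟹ q = 4/5.

p = 6/7, q = 4/5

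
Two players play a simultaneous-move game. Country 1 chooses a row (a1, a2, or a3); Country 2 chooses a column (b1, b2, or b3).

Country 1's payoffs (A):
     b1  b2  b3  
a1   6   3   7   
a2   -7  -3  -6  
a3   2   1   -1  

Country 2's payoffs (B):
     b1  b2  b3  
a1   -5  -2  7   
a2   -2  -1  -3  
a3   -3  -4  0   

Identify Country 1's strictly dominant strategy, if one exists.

a1

A strategy is strictly dominant if it gives Country 1 a strictly higher payoff than every other strategy, against every choice by the opponent.
a1 strictly dominates: vs b1: 6 > each of {-7, 2}; vs b2: 3 > each of {-3, 1}; vs b3: 7 > each of {-6, -1}.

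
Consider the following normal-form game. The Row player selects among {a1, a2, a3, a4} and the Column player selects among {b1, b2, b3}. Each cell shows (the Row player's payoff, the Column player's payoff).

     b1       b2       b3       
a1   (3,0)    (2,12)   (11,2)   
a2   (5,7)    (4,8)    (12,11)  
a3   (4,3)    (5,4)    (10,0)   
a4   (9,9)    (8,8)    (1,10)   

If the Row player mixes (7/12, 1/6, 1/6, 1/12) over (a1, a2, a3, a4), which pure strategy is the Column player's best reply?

Compute the Column player's expected payoff from each pure strategy against the given mix.
b1: (7/12)·0 + (1/6)·7 + (1/6)·3 + (1/12)·9 = 29/12
b2: (7/12)·12 + (1/6)·8 + (1/6)·4 + (1/12)·8 = 29/3
b3: (7/12)·2 + (1/6)·11 + (1/6)·0 + (1/12)·10 = 23/6
Highest expected payoff is 29/3, from b2.

b2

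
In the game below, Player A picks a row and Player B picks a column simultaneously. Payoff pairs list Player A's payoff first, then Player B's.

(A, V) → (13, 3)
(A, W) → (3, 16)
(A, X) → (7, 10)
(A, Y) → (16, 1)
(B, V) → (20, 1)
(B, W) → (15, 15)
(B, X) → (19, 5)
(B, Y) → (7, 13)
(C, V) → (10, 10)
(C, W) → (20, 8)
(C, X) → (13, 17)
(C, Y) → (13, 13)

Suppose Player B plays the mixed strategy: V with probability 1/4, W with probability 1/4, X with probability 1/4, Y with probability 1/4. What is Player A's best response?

B

Player A's best reply maximizes expected payoff against the mix.
A: (1/4)·13 + (1/4)·3 + (1/4)·7 + (1/4)·16 = 39/4
B: (1/4)·20 + (1/4)·15 + (1/4)·19 + (1/4)·7 = 61/4
C: (1/4)·10 + (1/4)·20 + (1/4)·13 + (1/4)·13 = 14
Highest expected payoff is 61/4, from B.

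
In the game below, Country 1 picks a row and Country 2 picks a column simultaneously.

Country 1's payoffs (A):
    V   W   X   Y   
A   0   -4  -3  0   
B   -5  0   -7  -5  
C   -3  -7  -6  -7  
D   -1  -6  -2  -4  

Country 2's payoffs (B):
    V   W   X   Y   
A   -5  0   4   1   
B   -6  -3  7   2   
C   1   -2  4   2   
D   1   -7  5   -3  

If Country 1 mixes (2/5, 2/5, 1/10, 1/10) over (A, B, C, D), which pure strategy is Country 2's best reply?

X

Country 2's best reply maximizes expected payoff against the mix.
V: (2/5)·(-5) + (2/5)·(-6) + (1/10)·1 + (1/10)·1 = -21/5
W: (2/5)·0 + (2/5)·(-3) + (1/10)·(-2) + (1/10)·(-7) = -21/10
X: (2/5)·4 + (2/5)·7 + (1/10)·4 + (1/10)·5 = 53/10
Y: (2/5)·1 + (2/5)·2 + (1/10)·2 + (1/10)·(-3) = 11/10
Highest expected payoff is 53/10, from X.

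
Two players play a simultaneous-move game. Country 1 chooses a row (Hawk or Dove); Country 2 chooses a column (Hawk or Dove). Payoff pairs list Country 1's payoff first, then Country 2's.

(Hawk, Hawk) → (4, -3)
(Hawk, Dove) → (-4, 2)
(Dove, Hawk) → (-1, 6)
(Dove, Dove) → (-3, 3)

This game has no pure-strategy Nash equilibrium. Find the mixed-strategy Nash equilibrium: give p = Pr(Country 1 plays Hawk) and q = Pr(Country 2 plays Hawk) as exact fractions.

p = 3/8, q = 1/6

Each player's mixing probability is pinned down by making the *other* player indifferent.
Country 2 indifferent between Hawk and Dove: p·(-3) + (1−p)·6 = p·2 + (1−p)·3 ⟹ 6 + (-9)p = 3 + (-1)p ⟹ p = 3/8.
Country 1 indifferent between Hawk and Dove: q·4 + (1−q)·(-4) = q·(-1) + (1−q)·(-3) ⟹ (-4) + 8q = (-3) + 2q ⟹ q = 1/6.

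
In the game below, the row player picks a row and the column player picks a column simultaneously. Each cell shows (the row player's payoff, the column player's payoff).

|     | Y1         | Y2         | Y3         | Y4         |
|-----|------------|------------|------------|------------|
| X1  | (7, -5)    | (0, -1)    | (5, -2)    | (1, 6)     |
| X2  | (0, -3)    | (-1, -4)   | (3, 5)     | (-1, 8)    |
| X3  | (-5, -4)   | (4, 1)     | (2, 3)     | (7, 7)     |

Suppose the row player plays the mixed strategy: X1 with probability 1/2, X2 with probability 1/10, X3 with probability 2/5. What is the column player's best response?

The column player's best reply maximizes expected payoff against the mix.
Y1: (1/2)·(-5) + (1/10)·(-3) + (2/5)·(-4) = -22/5
Y2: (1/2)·(-1) + (1/10)·(-4) + (2/5)·1 = -1/2
Y3: (1/2)·(-2) + (1/10)·5 + (2/5)·3 = 7/10
Y4: (1/2)·6 + (1/10)·8 + (2/5)·7 = 33/5
Highest expected payoff is 33/5, from Y4.

Y4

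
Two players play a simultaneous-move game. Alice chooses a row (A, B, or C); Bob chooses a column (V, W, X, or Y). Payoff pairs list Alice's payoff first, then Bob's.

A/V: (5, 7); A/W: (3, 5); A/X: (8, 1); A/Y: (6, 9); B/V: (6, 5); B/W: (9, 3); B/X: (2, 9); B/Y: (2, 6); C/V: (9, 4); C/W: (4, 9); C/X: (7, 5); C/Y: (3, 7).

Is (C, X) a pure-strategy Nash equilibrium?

No

Holding Bob at X: Alice gets 7 from C but could get 8 by switching to A. Alice has a profitable deviation.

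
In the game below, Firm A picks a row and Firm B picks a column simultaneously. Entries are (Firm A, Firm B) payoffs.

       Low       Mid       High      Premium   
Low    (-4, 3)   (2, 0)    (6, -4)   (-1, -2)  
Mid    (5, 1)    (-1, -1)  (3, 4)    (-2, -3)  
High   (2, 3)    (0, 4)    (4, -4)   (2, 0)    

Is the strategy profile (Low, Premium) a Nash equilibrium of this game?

No

Holding Firm B at Premium: Firm A gets -1 from Low but could get 2 by switching to High. Firm A has a profitable deviation.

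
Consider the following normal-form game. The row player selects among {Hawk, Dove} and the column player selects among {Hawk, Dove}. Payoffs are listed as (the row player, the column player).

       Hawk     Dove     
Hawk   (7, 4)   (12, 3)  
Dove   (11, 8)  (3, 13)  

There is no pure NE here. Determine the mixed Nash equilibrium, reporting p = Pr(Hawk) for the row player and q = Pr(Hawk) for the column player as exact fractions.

In a mixed NE each player is indifferent between their pure strategies, so the opponent's mix sets the indifference.
The column player indifferent between Hawk and Dove: p·4 + (1−p)·8 = p·3 + (1−p)·13 ⟹ 8 + (-4)p = 13 + (-10)p ⟹ p = 5/6.
The row player indifferent between Hawk and Dove: q·7 + (1−q)·12 = q·11 + (1−q)·3 ⟹ 12 + (-5)q = 3 + 8q ⟹ q = 9/13.

p = 5/6, q = 9/13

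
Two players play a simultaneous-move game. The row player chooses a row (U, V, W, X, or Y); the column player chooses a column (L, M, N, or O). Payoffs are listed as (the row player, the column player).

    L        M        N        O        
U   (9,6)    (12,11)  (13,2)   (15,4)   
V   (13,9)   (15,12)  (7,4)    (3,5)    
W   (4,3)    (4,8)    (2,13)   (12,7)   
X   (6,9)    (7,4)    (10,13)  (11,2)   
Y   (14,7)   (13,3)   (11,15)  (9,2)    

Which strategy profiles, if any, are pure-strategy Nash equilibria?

Check mutual best responses: a cell is a NE iff neither player can gain by unilaterally deviating.
The row player's best responses — vs L: Y (payoff 14); vs M: V (payoff 15); vs N: U (payoff 13); vs O: U (payoff 15).
The column player's best responses — vs U: M (payoff 11); vs V: M (payoff 12); vs W: N (payoff 13); vs X: N (payoff 13); vs Y: N (payoff 15).
The only mutual best response is (V, M); neither player gains by switching there.

(V, M)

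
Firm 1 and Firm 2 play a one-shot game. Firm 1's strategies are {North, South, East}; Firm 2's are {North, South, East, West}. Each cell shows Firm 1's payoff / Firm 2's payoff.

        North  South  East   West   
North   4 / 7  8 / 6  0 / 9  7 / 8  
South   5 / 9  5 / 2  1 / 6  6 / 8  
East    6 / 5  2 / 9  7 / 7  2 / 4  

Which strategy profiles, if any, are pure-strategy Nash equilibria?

A profile is a Nash equilibrium when each player is best-responding to the other.
Firm 1's best responses — vs North: East (payoff 6); vs South: North (payoff 8); vs East: East (payoff 7); vs West: North (payoff 7).
Firm 2's best responses — vs North: East (payoff 9); vs South: North (payoff 9); vs East: South (payoff 9).
No cell has both players best-responding. For instance, Firm 1's best reply to East is East, but against East Firm 2 prefers South over East.

There is no pure-strategy Nash equilibrium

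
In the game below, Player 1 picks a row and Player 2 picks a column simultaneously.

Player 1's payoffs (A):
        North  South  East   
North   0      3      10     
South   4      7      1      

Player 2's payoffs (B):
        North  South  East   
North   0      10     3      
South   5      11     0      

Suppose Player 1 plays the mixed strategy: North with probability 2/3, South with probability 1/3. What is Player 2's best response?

Player 2's best reply maximizes expected payoff against the mix.
North: (2/3)·0 + (1/3)·5 = 5/3
South: (2/3)·10 + (1/3)·11 = 31/3
East: (2/3)·3 + (1/3)·0 = 2
Highest expected payoff is 31/3, from South.

South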